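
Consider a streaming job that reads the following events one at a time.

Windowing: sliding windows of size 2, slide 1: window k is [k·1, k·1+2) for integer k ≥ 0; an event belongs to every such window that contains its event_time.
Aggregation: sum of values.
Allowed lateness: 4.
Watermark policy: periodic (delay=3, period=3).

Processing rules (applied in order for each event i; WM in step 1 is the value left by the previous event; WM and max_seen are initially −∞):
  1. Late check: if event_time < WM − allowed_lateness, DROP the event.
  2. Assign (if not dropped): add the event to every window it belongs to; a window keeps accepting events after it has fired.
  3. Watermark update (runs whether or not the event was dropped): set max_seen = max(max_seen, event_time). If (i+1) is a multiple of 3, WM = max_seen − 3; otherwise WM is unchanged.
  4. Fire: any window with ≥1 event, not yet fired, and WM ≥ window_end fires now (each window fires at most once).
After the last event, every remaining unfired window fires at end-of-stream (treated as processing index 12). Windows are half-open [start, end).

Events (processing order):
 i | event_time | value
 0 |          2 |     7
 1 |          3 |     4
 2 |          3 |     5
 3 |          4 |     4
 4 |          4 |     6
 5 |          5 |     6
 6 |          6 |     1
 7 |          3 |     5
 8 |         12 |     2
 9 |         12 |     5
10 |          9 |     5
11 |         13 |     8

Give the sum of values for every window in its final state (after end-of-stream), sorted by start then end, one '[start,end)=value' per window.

[1,3)=7 [2,4)=21 [3,5)=24 [4,6)=16 [5,7)=7 [6,8)=1 [8,10)=5 [9,11)=5 [11,13)=7 [12,14)=15 [13,15)=8

i=0 t=2 v=7: → [2,4),[1,3); WM=−∞
i=1 t=3 v=4: → [3,5),[2,4); WM=−∞
i=2 t=3 v=5: → [3,5),[2,4); WM=0
i=3 t=4 v=4: → [4,6),[3,5); WM=0
i=4 t=4 v=6: → [4,6),[3,5); WM=0
i=5 t=5 v=6: → [5,7),[4,6); WM=2
i=6 t=6 v=1: → [6,8),[5,7); WM=2
i=7 t=3 v=5: → [3,5),[2,4); WM=2
i=8 t=12 v=2: → [12,14),[11,13); WM=9; [1,3) fires=7 [2,4) fires=21 [3,5) fires=24 [4,6) fires=16 [5,7) fires=7 [6,8) fires=1
i=9 t=12 v=5: → [12,14),[11,13); WM=9
i=10 t=9 v=5: → [9,11),[8,10); WM=9
i=11 t=13 v=8: → [13,15),[12,14); WM=10; [8,10) fires=5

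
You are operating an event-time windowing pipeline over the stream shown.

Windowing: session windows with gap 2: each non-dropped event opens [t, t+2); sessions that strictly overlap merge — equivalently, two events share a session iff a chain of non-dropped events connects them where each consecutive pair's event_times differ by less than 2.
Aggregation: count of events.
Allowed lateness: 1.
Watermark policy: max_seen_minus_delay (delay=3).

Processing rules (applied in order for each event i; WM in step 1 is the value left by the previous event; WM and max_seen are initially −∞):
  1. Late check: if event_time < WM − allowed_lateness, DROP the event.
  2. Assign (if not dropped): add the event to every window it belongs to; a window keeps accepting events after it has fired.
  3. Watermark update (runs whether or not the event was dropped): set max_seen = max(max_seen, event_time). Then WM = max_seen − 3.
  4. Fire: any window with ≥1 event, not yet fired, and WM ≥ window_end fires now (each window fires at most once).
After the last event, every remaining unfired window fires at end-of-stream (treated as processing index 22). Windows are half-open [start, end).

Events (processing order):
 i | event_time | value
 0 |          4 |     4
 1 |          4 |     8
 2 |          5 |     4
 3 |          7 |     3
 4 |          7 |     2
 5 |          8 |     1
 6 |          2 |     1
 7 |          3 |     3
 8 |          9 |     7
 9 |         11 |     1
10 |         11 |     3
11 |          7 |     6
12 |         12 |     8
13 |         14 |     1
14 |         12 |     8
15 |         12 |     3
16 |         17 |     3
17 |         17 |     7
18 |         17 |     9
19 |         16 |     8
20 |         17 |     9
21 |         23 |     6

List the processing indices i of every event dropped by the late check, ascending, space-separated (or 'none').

6 7

i=0 t=4 v=4: → [4,6); WM=1
i=1 t=4 v=8: → [4,6); WM=1
i=2 t=5 v=4: → [4,7); WM=2
i=3 t=7 v=3: → [7,9); WM=4
i=4 t=7 v=2: → [7,9); WM=4
i=5 t=8 v=1: → [7,10); WM=5
i=6 t=2 v=1: DROP (t<5-1); WM=5
i=7 t=3 v=3: DROP (t<5-1); WM=5
i=8 t=9 v=7: → [7,11); WM=6
i=9 t=11 v=1: → [11,13); WM=8
i=10 t=11 v=3: → [11,13); WM=8
i=11 t=7 v=6: → [7,11); WM=8
i=12 t=12 v=8: → [11,14); WM=9
i=13 t=14 v=1: → [14,16); WM=11
i=14 t=12 v=8: → [11,14); WM=11
i=15 t=12 v=3: → [11,14); WM=11
i=16 t=17 v=3: → [17,19); WM=14
i=17 t=17 v=7: → [17,19); WM=14
i=18 t=17 v=9: → [17,19); WM=14
i=19 t=16 v=8: → [16,19); WM=14
i=20 t=17 v=9: → [16,19); WM=14
i=21 t=23 v=6: → [23,25); WM=20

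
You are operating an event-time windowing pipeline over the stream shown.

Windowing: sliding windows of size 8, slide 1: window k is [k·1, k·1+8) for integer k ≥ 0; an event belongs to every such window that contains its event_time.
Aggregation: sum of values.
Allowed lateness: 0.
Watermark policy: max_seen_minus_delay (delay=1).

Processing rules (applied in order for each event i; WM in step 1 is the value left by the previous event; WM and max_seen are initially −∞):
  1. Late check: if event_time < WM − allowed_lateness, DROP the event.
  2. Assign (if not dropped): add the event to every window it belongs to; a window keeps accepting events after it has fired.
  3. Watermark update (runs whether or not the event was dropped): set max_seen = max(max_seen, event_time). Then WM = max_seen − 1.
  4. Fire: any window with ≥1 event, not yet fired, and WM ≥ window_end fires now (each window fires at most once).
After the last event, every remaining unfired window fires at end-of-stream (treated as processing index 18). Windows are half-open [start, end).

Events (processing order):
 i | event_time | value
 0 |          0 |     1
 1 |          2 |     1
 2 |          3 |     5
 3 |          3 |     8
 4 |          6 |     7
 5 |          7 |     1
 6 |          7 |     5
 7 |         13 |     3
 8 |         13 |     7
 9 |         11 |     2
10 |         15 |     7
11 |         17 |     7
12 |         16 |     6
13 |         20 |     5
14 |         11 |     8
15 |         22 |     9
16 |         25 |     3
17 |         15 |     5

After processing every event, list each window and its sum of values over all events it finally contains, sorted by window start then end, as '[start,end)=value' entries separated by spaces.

[0,8)=28 [1,9)=27 [2,10)=27 [3,11)=26 [4,12)=13 [5,13)=13 [6,14)=23 [7,15)=16 [8,16)=17 [9,17)=23 [10,18)=30 [11,19)=30 [12,20)=30 [13,21)=35 [14,22)=25 [15,23)=34 [16,24)=27 [17,25)=21 [18,26)=17 [19,27)=17 [20,28)=17 [21,29)=12 [22,30)=12 [23,31)=3 [24,32)=3 [25,33)=3

i=0 t=0 v=1: → [0,8); WM=-1
i=1 t=2 v=1: → [2,10),[1,9),[0,8); WM=1
i=2 t=3 v=5: → [3,11),[2,10),[1,9),[0,8); WM=2
i=3 t=3 v=8: → [3,11),[2,10),[1,9),[0,8); WM=2
i=4 t=6 v=7: → [6,14),[5,13),[4,12),[3,11),[2,10),[1,9),[0,8); WM=5
i=5 t=7 v=1: → [7,15),[6,14),[5,13),[4,12),[3,11),[2,10),[1,9),[0,8); WM=6
i=6 t=7 v=5: → [7,15),[6,14),[5,13),[4,12),[3,11),[2,10),[1,9),[0,8); WM=6
i=7 t=13 v=3: → [13,21),[12,20),[11,19),[10,18),[9,17),[8,16),[7,15),[6,14); WM=12; [0,8) fires=28 [1,9) fires=27 [2,10) fires=27 [3,11) fires=26 [4,12) fires=13
i=8 t=13 v=7: → [13,21),[12,20),[11,19),[10,18),[9,17),[8,16),[7,15),[6,14); WM=12
i=9 t=11 v=2: DROP (t<12-0); WM=12
i=10 t=15 v=7: → [15,23),[14,22),[13,21),[12,20),[11,19),[10,18),[9,17),[8,16); WM=14; [5,13) fires=13 [6,14) fires=23
i=11 t=17 v=7: → [17,25),[16,24),[15,23),[14,22),[13,21),[12,20),[11,19),[10,18); WM=16; [7,15) fires=16 [8,16) fires=17
i=12 t=16 v=6: → [16,24),[15,23),[14,22),[13,21),[12,20),[11,19),[10,18),[9,17); WM=16
i=13 t=20 v=5: → [20,28),[19,27),[18,26),[17,25),[16,24),[15,23),[14,22),[13,21); WM=19; [9,17) fires=23 [10,18) fires=30 [11,19) fires=30
i=14 t=11 v=8: DROP (t<19-0); WM=19
i=15 t=22 v=9: → [22,30),[21,29),[20,28),[19,27),[18,26),[17,25),[16,24),[15,23); WM=21; [12,20) fires=30 [13,21) fires=35
i=16 t=25 v=3: → [25,33),[24,32),[23,31),[22,30),[21,29),[20,28),[19,27),[18,26); WM=24; [14,22) fires=25 [15,23) fires=34 [16,24) fires=27
i=17 t=15 v=5: DROP (t<24-0); WM=24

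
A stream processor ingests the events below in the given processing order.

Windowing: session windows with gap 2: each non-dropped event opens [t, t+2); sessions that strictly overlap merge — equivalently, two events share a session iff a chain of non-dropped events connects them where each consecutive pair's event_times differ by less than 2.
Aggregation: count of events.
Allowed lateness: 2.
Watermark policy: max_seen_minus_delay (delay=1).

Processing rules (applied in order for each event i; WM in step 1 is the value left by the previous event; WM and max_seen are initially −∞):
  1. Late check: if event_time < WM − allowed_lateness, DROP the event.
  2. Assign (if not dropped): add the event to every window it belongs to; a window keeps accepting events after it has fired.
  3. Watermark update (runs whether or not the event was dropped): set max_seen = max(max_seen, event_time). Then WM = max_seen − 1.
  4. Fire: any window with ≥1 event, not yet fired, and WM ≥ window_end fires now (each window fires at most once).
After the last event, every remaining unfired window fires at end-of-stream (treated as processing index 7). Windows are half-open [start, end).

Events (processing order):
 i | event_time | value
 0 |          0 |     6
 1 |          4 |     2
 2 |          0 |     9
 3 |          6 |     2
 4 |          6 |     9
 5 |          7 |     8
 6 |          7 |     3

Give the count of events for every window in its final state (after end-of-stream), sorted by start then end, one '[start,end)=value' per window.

[0,2)=1 [4,6)=1 [6,9)=4

i=0 t=0 v=6: → [0,2); WM=-1
i=1 t=4 v=2: → [4,6); WM=3
i=2 t=0 v=9: DROP (t<3-2); WM=3
i=3 t=6 v=2: → [6,8); WM=5
i=4 t=6 v=9: → [6,8); WM=5
i=5 t=7 v=8: → [6,9); WM=6
i=6 t=7 v=3: → [6,9); WM=6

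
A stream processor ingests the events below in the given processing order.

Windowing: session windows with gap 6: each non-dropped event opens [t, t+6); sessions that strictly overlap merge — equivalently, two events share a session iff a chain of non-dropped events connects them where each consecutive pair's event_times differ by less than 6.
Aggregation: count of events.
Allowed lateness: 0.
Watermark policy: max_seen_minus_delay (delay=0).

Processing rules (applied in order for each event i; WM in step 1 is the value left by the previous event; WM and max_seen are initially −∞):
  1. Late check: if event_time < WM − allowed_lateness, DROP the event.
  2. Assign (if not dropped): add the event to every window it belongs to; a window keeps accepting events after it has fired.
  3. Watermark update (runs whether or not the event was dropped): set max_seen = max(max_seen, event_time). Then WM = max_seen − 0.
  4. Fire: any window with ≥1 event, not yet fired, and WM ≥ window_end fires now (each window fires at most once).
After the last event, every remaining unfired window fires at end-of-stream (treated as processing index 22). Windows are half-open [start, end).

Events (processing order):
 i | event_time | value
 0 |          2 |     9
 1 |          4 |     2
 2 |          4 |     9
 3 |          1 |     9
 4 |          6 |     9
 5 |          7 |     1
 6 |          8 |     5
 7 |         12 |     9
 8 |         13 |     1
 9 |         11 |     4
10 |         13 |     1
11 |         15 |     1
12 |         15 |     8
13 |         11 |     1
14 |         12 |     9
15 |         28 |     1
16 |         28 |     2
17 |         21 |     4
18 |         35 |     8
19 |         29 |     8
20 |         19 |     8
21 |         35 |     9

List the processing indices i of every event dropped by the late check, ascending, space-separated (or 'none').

3 9 13 14 17 19 20

i=0 t=2 v=9: → [2,8); WM=2
i=1 t=4 v=2: → [2,10); WM=4
i=2 t=4 v=9: → [2,10); WM=4
i=3 t=1 v=9: DROP (t<4-0); WM=4
i=4 t=6 v=9: → [2,12); WM=6
i=5 t=7 v=1: → [2,13); WM=7
i=6 t=8 v=5: → [2,14); WM=8
i=7 t=12 v=9: → [2,18); WM=12
i=8 t=13 v=1: → [2,19); WM=13
i=9 t=11 v=4: DROP (t<13-0); WM=13
i=10 t=13 v=1: → [2,19); WM=13
i=11 t=15 v=1: → [2,21); WM=15
i=12 t=15 v=8: → [2,21); WM=15
i=13 t=11 v=1: DROP (t<15-0); WM=15
i=14 t=12 v=9: DROP (t<15-0); WM=15
i=15 t=28 v=1: → [28,34); WM=28
i=16 t=28 v=2: → [28,34); WM=28
i=17 t=21 v=4: DROP (t<28-0); WM=28
i=18 t=35 v=8: → [35,41); WM=35
i=19 t=29 v=8: DROP (t<35-0); WM=35
i=20 t=19 v=8: DROP (t<35-0); WM=35
i=21 t=35 v=9: → [35,41); WM=35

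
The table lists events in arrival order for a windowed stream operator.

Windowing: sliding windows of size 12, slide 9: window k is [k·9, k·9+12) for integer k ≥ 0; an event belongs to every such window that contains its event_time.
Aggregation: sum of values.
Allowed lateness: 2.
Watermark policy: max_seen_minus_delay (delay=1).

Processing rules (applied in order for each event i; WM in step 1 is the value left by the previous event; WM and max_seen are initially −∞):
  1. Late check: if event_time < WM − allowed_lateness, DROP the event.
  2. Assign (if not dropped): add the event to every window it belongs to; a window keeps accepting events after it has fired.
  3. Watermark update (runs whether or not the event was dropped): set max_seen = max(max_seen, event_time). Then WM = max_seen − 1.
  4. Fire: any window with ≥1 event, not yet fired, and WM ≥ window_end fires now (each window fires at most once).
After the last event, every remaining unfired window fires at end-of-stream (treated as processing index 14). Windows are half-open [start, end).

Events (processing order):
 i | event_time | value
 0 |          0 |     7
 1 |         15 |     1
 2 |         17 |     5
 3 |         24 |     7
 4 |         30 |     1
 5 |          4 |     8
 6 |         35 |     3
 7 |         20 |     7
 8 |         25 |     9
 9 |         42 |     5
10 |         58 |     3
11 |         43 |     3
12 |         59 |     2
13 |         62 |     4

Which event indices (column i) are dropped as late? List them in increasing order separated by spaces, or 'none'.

i=0 t=0 v=7: → [0,12); WM=-1
i=1 t=15 v=1: → [9,21); WM=14; [0,12) fires=7
i=2 t=17 v=5: → [9,21); WM=16
i=3 t=24 v=7: → [18,30); WM=23; [9,21) fires=6
i=4 t=30 v=1: → [27,39); WM=29
i=5 t=4 v=8: DROP (t<29-2); WM=29
i=6 t=35 v=3: → [27,39); WM=34; [18,30) fires=7
i=7 t=20 v=7: DROP (t<34-2); WM=34
i=8 t=25 v=9: DROP (t<34-2); WM=34
i=9 t=42 v=5: → [36,48); WM=41; [27,39) fires=4
i=10 t=58 v=3: → [54,66); WM=57; [36,48) fires=5
i=11 t=43 v=3: DROP (t<57-2); WM=57
i=12 t=59 v=2: → [54,66); WM=58
i=13 t=62 v=4: → [54,66); WM=61

5 7 8 11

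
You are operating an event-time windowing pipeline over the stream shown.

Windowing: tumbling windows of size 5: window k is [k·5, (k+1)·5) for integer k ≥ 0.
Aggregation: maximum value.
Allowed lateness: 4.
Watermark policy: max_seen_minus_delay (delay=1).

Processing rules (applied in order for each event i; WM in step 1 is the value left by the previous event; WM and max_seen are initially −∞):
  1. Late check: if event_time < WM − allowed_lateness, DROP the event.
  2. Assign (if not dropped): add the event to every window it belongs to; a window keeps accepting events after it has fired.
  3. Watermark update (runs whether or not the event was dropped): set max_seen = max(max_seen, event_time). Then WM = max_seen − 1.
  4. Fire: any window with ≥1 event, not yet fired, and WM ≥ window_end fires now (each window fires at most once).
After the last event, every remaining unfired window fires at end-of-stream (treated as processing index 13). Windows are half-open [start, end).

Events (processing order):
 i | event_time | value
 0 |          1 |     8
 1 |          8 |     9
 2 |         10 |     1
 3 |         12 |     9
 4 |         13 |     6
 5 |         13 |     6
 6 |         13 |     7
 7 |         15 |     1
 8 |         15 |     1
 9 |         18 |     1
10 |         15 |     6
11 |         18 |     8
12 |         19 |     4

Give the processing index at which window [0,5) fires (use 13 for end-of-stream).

i=0 t=1 v=8: → [0,5); WM=0
i=1 t=8 v=9: → [5,10); WM=7; [0,5) fires=8
i=2 t=10 v=1: → [10,15); WM=9
i=3 t=12 v=9: → [10,15); WM=11; [5,10) fires=9
i=4 t=13 v=6: → [10,15); WM=12
i=5 t=13 v=6: → [10,15); WM=12
i=6 t=13 v=7: → [10,15); WM=12
i=7 t=15 v=1: → [15,20); WM=14
i=8 t=15 v=1: → [15,20); WM=14
i=9 t=18 v=1: → [15,20); WM=17; [10,15) fires=9
i=10 t=15 v=6: → [15,20); WM=17
i=11 t=18 v=8: → [15,20); WM=17
i=12 t=19 v=4: → [15,20); WM=18

1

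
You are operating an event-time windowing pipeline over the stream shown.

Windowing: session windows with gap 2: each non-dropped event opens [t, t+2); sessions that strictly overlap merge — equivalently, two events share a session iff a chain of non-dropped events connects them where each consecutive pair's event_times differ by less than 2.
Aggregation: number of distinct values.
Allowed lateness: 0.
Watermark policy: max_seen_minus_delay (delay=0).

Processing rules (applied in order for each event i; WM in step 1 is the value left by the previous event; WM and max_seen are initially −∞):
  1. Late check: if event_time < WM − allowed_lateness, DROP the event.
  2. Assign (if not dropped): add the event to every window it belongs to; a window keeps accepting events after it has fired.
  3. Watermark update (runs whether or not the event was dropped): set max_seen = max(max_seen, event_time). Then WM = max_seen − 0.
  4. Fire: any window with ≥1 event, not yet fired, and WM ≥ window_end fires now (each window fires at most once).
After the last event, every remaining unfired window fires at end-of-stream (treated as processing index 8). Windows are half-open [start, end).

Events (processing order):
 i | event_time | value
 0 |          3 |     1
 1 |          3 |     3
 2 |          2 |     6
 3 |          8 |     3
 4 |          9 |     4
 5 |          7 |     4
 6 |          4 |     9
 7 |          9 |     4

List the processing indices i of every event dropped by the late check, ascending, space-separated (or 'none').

2 5 6

i=0 t=3 v=1: → [3,5); WM=3
i=1 t=3 v=3: → [3,5); WM=3
i=2 t=2 v=6: DROP (t<3-0); WM=3
i=3 t=8 v=3: → [8,10); WM=8
i=4 t=9 v=4: → [8,11); WM=9
i=5 t=7 v=4: DROP (t<9-0); WM=9
i=6 t=4 v=9: DROP (t<9-0); WM=9
i=7 t=9 v=4: → [8,11); WM=9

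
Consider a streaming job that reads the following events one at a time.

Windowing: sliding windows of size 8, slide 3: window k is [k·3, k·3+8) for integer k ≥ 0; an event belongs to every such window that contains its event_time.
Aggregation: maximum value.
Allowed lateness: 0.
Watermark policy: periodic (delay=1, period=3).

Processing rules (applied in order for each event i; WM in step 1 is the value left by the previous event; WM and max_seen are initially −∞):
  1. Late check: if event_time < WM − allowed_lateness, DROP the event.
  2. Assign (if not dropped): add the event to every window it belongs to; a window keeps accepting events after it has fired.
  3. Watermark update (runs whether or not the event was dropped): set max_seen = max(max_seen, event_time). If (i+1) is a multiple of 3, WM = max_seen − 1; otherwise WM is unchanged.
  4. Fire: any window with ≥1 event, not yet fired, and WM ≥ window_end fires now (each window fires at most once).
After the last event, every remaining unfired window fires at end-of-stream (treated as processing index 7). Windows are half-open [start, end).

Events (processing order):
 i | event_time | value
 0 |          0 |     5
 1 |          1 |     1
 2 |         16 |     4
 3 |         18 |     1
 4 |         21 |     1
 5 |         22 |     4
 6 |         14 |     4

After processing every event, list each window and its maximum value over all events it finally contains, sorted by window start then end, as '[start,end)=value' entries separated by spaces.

i=0 t=0 v=5: → [0,8); WM=−∞
i=1 t=1 v=1: → [0,8); WM=−∞
i=2 t=16 v=4: → [15,23),[12,20),[9,17); WM=15; [0,8) fires=5
i=3 t=18 v=1: → [18,26),[15,23),[12,20); WM=15
i=4 t=21 v=1: → [21,29),[18,26),[15,23); WM=15
i=5 t=22 v=4: → [21,29),[18,26),[15,23); WM=21; [9,17) fires=4 [12,20) fires=4
i=6 t=14 v=4: DROP (t<21-0); WM=21

[0,8)=5 [9,17)=4 [12,20)=4 [15,23)=4 [18,26)=4 [21,29)=4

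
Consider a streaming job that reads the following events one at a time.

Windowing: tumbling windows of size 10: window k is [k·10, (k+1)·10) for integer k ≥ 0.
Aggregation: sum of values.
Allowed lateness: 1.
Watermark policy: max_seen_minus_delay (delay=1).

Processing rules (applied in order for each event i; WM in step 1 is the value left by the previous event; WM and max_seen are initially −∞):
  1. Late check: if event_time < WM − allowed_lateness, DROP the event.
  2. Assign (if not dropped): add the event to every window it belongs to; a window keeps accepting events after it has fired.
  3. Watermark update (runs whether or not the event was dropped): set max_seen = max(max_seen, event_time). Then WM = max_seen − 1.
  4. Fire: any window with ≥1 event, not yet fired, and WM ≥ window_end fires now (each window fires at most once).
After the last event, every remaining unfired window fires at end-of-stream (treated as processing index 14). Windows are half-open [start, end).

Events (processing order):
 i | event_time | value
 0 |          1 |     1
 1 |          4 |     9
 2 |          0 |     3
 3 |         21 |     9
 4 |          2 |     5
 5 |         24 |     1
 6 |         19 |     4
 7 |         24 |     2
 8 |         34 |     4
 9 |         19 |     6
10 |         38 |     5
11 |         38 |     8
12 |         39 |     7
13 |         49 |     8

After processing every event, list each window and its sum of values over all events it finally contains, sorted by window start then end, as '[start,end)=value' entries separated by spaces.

i=0 t=1 v=1: → [0,10); WM=0
i=1 t=4 v=9: → [0,10); WM=3
i=2 t=0 v=3: DROP (t<3-1); WM=3
i=3 t=21 v=9: → [20,30); WM=20; [0,10) fires=10
i=4 t=2 v=5: DROP (t<20-1); WM=20
i=5 t=24 v=1: → [20,30); WM=23
i=6 t=19 v=4: DROP (t<23-1); WM=23
i=7 t=24 v=2: → [20,30); WM=23
i=8 t=34 v=4: → [30,40); WM=33; [20,30) fires=12
i=9 t=19 v=6: DROP (t<33-1); WM=33
i=10 t=38 v=5: → [30,40); WM=37
i=11 t=38 v=8: → [30,40); WM=37
i=12 t=39 v=7: → [30,40); WM=38
i=13 t=49 v=8: → [40,50); WM=48; [30,40) fires=24

[0,10)=10 [20,30)=12 [30,40)=24 [40,50)=8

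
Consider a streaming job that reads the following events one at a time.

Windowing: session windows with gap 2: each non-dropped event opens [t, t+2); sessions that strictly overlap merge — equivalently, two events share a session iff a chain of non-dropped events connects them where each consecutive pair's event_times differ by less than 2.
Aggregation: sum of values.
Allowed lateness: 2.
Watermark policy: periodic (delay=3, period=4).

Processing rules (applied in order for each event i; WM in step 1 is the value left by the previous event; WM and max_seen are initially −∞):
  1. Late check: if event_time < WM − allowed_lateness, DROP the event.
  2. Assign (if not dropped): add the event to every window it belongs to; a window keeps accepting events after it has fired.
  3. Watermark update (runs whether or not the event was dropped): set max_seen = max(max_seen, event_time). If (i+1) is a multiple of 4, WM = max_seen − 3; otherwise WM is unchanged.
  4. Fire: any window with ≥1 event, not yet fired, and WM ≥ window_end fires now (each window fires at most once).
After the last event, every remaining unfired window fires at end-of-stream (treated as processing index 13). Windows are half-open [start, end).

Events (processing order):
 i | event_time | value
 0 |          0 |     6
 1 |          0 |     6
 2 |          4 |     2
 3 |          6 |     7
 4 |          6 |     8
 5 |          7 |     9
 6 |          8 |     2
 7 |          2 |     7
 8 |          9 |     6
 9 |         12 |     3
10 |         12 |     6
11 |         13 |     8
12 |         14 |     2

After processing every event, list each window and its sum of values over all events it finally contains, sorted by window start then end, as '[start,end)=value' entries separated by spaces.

i=0 t=0 v=6: → [0,2); WM=−∞
i=1 t=0 v=6: → [0,2); WM=−∞
i=2 t=4 v=2: → [4,6); WM=−∞
i=3 t=6 v=7: → [6,8); WM=3
i=4 t=6 v=8: → [6,8); WM=3
i=5 t=7 v=9: → [6,9); WM=3
i=6 t=8 v=2: → [6,10); WM=3
i=7 t=2 v=7: → [2,4); WM=5
i=8 t=9 v=6: → [6,11); WM=5
i=9 t=12 v=3: → [12,14); WM=5
i=10 t=12 v=6: → [12,14); WM=5
i=11 t=13 v=8: → [12,15); WM=10
i=12 t=14 v=2: → [12,16); WM=10

[0,2)=12 [2,4)=7 [4,6)=2 [6,11)=32 [12,16)=19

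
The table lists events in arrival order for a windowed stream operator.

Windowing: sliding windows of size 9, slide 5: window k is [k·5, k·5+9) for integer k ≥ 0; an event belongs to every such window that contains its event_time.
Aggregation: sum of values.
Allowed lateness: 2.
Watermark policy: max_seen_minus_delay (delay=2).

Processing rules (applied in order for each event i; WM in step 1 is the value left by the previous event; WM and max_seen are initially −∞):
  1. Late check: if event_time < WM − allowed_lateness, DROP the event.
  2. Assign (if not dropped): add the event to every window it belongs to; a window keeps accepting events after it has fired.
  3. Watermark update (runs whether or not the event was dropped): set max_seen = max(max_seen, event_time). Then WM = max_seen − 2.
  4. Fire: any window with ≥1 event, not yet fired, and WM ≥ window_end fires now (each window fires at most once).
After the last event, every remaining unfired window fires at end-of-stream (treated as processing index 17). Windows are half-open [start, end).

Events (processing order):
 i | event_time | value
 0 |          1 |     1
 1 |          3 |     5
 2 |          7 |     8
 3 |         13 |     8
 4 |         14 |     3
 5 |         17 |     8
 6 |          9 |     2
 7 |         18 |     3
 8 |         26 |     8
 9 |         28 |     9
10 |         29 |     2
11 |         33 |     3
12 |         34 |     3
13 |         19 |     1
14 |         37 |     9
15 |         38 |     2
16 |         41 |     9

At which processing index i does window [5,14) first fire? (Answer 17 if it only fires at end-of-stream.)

5

i=0 t=1 v=1: → [0,9); WM=-1
i=1 t=3 v=5: → [0,9); WM=1
i=2 t=7 v=8: → [5,14),[0,9); WM=5
i=3 t=13 v=8: → [10,19),[5,14); WM=11; [0,9) fires=14
i=4 t=14 v=3: → [10,19); WM=12
i=5 t=17 v=8: → [15,24),[10,19); WM=15; [5,14) fires=16
i=6 t=9 v=2: DROP (t<15-2); WM=15
i=7 t=18 v=3: → [15,24),[10,19); WM=16
i=8 t=26 v=8: → [25,34),[20,29); WM=24; [10,19) fires=22 [15,24) fires=11
i=9 t=28 v=9: → [25,34),[20,29); WM=26
i=10 t=29 v=2: → [25,34); WM=27
i=11 t=33 v=3: → [30,39),[25,34); WM=31; [20,29) fires=17
i=12 t=34 v=3: → [30,39); WM=32
i=13 t=19 v=1: DROP (t<32-2); WM=32
i=14 t=37 v=9: → [35,44),[30,39); WM=35; [25,34) fires=22
i=15 t=38 v=2: → [35,44),[30,39); WM=36
i=16 t=41 v=9: → [40,49),[35,44); WM=39; [30,39) fires=17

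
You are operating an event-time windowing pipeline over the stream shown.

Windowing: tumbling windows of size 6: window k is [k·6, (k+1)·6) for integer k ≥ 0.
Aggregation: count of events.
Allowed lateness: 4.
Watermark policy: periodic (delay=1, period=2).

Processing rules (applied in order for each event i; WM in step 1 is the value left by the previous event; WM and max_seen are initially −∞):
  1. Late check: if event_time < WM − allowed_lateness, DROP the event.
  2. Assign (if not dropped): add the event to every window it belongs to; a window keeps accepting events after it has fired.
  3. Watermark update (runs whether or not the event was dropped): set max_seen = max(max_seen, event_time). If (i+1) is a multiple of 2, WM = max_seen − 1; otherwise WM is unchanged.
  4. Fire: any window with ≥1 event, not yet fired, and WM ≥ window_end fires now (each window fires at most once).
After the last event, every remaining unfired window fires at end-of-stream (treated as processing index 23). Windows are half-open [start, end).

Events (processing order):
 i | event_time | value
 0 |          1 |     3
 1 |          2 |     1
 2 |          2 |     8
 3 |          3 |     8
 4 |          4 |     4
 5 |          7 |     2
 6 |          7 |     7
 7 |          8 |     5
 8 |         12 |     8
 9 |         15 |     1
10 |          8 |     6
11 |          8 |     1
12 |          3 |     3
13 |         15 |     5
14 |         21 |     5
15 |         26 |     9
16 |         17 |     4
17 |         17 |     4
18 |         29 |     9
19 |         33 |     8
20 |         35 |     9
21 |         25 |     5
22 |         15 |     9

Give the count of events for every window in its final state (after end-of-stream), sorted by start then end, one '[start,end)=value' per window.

[0,6)=5 [6,12)=3 [12,18)=3 [18,24)=1 [24,30)=2 [30,36)=2

i=0 t=1 v=3: → [0,6); WM=−∞
i=1 t=2 v=1: → [0,6); WM=1
i=2 t=2 v=8: → [0,6); WM=1
i=3 t=3 v=8: → [0,6); WM=2
i=4 t=4 v=4: → [0,6); WM=2
i=5 t=7 v=2: → [6,12); WM=6; [0,6) fires=5
i=6 t=7 v=7: → [6,12); WM=6
i=7 t=8 v=5: → [6,12); WM=7
i=8 t=12 v=8: → [12,18); WM=7
i=9 t=15 v=1: → [12,18); WM=14; [6,12) fires=3
i=10 t=8 v=6: DROP (t<14-4); WM=14
i=11 t=8 v=1: DROP (t<14-4); WM=14
i=12 t=3 v=3: DROP (t<14-4); WM=14
i=13 t=15 v=5: → [12,18); WM=14
i=14 t=21 v=5: → [18,24); WM=14
i=15 t=26 v=9: → [24,30); WM=25; [12,18) fires=3 [18,24) fires=1
i=16 t=17 v=4: DROP (t<25-4); WM=25
i=17 t=17 v=4: DROP (t<25-4); WM=25
i=18 t=29 v=9: → [24,30); WM=25
i=19 t=33 v=8: → [30,36); WM=32; [24,30) fires=2
i=20 t=35 v=9: → [30,36); WM=32
i=21 t=25 v=5: DROP (t<32-4); WM=34
i=22 t=15 v=9: DROP (t<34-4); WM=34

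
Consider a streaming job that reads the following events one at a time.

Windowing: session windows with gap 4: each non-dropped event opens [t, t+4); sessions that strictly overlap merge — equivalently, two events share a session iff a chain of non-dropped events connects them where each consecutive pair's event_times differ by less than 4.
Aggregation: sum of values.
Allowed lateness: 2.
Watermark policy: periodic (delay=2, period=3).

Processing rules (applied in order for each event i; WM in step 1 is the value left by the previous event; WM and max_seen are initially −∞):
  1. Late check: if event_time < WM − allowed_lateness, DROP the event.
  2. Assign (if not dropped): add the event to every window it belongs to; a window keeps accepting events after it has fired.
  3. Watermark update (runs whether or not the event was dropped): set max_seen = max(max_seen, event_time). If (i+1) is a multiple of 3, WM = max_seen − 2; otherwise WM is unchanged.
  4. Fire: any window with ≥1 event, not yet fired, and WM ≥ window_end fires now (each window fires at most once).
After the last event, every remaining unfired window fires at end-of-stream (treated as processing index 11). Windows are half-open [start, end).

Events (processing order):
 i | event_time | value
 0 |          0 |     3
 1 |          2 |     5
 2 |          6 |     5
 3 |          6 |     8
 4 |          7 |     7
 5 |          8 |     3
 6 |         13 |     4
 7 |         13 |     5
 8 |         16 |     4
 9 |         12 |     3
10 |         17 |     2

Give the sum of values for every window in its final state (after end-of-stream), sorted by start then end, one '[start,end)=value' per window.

i=0 t=0 v=3: → [0,4); WM=−∞
i=1 t=2 v=5: → [0,6); WM=−∞
i=2 t=6 v=5: → [6,10); WM=4
i=3 t=6 v=8: → [6,10); WM=4
i=4 t=7 v=7: → [6,11); WM=4
i=5 t=8 v=3: → [6,12); WM=6
i=6 t=13 v=4: → [13,17); WM=6
i=7 t=13 v=5: → [13,17); WM=6
i=8 t=16 v=4: → [13,20); WM=14
i=9 t=12 v=3: → [12,20); WM=14
i=10 t=17 v=2: → [12,21); WM=14

[0,6)=8 [6,12)=23 [12,21)=18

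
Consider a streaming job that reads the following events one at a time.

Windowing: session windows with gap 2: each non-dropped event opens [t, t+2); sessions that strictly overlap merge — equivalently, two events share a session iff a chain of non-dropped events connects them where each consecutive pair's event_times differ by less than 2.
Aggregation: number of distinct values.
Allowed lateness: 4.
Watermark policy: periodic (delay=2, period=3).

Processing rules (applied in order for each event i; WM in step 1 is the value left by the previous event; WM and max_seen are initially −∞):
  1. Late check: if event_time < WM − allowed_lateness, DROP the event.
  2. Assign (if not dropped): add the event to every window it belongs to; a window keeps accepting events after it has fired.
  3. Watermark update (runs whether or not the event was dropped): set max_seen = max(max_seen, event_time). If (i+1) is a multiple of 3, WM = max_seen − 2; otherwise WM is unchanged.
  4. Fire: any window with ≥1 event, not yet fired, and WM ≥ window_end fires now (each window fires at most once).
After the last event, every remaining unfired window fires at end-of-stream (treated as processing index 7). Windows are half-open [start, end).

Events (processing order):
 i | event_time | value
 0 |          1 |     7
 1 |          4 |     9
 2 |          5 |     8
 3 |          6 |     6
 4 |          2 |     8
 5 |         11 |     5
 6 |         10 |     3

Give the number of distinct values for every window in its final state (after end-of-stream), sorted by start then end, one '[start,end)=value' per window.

i=0 t=1 v=7: → [1,3); WM=−∞
i=1 t=4 v=9: → [4,6); WM=−∞
i=2 t=5 v=8: → [4,7); WM=3
i=3 t=6 v=6: → [4,8); WM=3
i=4 t=2 v=8: → [1,4); WM=3
i=5 t=11 v=5: → [11,13); WM=9
i=6 t=10 v=3: → [10,13); WM=9

[1,4)=2 [4,8)=3 [10,13)=2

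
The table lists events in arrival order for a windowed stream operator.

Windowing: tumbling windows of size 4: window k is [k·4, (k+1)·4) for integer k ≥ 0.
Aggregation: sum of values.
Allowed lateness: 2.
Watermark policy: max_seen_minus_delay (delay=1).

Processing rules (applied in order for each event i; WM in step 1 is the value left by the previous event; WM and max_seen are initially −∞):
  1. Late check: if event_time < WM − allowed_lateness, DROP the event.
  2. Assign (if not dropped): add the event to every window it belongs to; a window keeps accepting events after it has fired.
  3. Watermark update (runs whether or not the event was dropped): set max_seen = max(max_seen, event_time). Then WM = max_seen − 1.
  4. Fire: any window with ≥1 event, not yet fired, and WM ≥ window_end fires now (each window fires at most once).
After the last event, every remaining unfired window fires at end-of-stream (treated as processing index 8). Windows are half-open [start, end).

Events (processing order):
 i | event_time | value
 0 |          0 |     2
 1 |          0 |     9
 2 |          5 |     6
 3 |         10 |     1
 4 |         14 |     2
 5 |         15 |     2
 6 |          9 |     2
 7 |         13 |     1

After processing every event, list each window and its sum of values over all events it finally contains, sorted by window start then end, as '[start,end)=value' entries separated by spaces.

[0,4)=11 [4,8)=6 [8,12)=1 [12,16)=5

i=0 t=0 v=2: → [0,4); WM=-1
i=1 t=0 v=9: → [0,4); WM=-1
i=2 t=5 v=6: → [4,8); WM=4; [0,4) fires=11
i=3 t=10 v=1: → [8,12); WM=9; [4,8) fires=6
i=4 t=14 v=2: → [12,16); WM=13; [8,12) fires=1
i=5 t=15 v=2: → [12,16); WM=14
i=6 t=9 v=2: DROP (t<14-2); WM=14
i=7 t=13 v=1: → [12,16); WM=14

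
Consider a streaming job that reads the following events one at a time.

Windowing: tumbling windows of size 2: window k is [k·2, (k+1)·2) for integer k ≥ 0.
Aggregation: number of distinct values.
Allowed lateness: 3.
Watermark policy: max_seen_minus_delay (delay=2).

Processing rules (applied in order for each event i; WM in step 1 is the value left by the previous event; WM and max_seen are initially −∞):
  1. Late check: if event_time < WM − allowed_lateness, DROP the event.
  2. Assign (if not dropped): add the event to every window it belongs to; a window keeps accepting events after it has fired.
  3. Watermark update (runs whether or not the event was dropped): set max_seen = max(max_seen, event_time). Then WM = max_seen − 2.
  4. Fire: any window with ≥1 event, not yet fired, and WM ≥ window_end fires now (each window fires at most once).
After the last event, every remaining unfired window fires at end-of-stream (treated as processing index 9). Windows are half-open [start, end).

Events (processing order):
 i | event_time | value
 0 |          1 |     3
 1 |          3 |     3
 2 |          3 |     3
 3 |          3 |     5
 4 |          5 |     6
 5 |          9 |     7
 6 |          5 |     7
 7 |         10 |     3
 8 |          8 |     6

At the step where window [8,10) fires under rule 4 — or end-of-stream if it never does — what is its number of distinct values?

2

i=0 t=1 v=3: → [0,2); WM=-1
i=1 t=3 v=3: → [2,4); WM=1
i=2 t=3 v=3: → [2,4); WM=1
i=3 t=3 v=5: → [2,4); WM=1
i=4 t=5 v=6: → [4,6); WM=3; [0,2) fires=1
i=5 t=9 v=7: → [8,10); WM=7; [2,4) fires=2 [4,6) fires=1
i=6 t=5 v=7: → [4,6); WM=7
i=7 t=10 v=3: → [10,12); WM=8
i=8 t=8 v=6: → [8,10); WM=8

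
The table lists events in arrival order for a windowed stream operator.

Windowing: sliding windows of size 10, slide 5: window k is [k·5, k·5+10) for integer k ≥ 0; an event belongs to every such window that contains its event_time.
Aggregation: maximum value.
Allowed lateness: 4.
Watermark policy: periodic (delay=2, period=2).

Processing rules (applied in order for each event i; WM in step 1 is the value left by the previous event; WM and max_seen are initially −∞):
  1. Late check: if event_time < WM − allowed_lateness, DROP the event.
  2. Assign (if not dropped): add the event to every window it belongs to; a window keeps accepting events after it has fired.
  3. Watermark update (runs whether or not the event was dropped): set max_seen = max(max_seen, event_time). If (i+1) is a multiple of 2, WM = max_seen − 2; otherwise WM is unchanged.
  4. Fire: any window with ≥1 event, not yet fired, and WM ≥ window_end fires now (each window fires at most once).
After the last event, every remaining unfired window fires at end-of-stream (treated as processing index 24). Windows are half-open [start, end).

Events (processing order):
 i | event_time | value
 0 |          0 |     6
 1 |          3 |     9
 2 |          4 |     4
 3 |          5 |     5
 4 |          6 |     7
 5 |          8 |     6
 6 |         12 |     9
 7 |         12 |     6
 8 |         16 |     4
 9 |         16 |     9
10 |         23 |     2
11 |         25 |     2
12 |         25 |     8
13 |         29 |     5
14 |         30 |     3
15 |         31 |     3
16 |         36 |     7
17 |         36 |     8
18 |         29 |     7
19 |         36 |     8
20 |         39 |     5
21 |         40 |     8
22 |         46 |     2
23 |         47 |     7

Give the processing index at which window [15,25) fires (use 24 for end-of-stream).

i=0 t=0 v=6: → [0,10); WM=−∞
i=1 t=3 v=9: → [0,10); WM=1
i=2 t=4 v=4: → [0,10); WM=1
i=3 t=5 v=5: → [5,15),[0,10); WM=3
i=4 t=6 v=7: → [5,15),[0,10); WM=3
i=5 t=8 v=6: → [5,15),[0,10); WM=6
i=6 t=12 v=9: → [10,20),[5,15); WM=6
i=7 t=12 v=6: → [10,20),[5,15); WM=10; [0,10) fires=9
i=8 t=16 v=4: → [15,25),[10,20); WM=10
i=9 t=16 v=9: → [15,25),[10,20); WM=14
i=10 t=23 v=2: → [20,30),[15,25); WM=14
i=11 t=25 v=2: → [25,35),[20,30); WM=23; [5,15) fires=9 [10,20) fires=9
i=12 t=25 v=8: → [25,35),[20,30); WM=23
i=13 t=29 v=5: → [25,35),[20,30); WM=27; [15,25) fires=9
i=14 t=30 v=3: → [30,40),[25,35); WM=27
i=15 t=31 v=3: → [30,40),[25,35); WM=29
i=16 t=36 v=7: → [35,45),[30,40); WM=29
i=17 t=36 v=8: → [35,45),[30,40); WM=34; [20,30) fires=8
i=18 t=29 v=7: DROP (t<34-4); WM=34
i=19 t=36 v=8: → [35,45),[30,40); WM=34
i=20 t=39 v=5: → [35,45),[30,40); WM=34
i=21 t=40 v=8: → [40,50),[35,45); WM=38; [25,35) fires=8
i=22 t=46 v=2: → [45,55),[40,50); WM=38
i=23 t=47 v=7: → [45,55),[40,50); WM=45; [30,40) fires=8 [35,45) fires=8

13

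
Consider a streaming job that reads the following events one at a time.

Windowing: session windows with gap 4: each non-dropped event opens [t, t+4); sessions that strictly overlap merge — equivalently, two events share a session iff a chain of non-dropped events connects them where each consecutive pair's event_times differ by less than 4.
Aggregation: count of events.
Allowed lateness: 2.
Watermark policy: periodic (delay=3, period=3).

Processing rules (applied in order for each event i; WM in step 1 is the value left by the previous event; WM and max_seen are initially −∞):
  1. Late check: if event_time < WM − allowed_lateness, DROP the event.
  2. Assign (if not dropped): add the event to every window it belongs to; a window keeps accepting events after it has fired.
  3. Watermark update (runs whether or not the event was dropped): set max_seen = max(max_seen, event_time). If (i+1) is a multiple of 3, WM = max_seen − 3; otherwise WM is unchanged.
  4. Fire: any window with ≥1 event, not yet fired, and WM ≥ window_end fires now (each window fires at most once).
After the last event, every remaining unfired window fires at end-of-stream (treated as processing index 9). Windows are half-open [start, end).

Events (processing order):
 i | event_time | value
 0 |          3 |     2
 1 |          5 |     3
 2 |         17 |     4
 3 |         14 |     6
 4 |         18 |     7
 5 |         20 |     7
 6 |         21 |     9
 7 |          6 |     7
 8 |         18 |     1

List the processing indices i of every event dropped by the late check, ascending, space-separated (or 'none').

i=0 t=3 v=2: → [3,7); WM=−∞
i=1 t=5 v=3: → [3,9); WM=−∞
i=2 t=17 v=4: → [17,21); WM=14
i=3 t=14 v=6: → [14,21); WM=14
i=4 t=18 v=7: → [14,22); WM=14
i=5 t=20 v=7: → [14,24); WM=17
i=6 t=21 v=9: → [14,25); WM=17
i=7 t=6 v=7: DROP (t<17-2); WM=17
i=8 t=18 v=1: → [14,25); WM=18

7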